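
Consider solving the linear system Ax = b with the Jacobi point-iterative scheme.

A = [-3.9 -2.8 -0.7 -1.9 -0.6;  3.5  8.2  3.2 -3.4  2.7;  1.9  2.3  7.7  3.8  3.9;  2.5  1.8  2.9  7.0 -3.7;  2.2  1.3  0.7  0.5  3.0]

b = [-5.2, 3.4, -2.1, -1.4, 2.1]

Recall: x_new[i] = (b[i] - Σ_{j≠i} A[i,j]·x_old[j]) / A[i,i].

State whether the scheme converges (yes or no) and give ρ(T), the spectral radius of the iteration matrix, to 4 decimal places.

Diagonal D = diag(-3.9, 8.2, 7.7, 7, 3); L, U strict lower/upper.
Jacobi: T = -D⁻¹(L+U), T[2,0] = -(1.9)/(7.7) = -0.2468; T[2,2] = 0.
  T[0,:] = [+0.0000, -0.7179, -0.1795, -0.4872, -0.1538]
  T[1,:] = [-0.4268, +0.0000, -0.3902, +0.4146, -0.3293]
  T[2,:] = [-0.2468, -0.2987, +0.0000, -0.4935, -0.5065]
  T[3,:] = [-0.3571, -0.2571, -0.4143, +0.0000, +0.5286]
  T[4,:] = [-0.7333, -0.4333, -0.2333, -0.1667, +0.0000]
|eigenvalues of T|: 1.2010, 0.9115, 0.4954, 0.4954, 0.1907.
ρ(T) = max|λ| = 1.2010; 1.2010 > 1 ⇒ diverges.

no, ρ = 1.2010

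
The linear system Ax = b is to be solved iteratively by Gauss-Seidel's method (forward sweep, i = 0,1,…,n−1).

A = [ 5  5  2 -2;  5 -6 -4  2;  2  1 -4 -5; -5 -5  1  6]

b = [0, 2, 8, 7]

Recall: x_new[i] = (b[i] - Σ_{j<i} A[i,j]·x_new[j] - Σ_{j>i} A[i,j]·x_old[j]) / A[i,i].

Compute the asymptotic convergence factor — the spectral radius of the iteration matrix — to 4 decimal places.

Let D = diag(5, -6, -4, 6); L, U the strict triangles.
T_GS = -(D+L)⁻¹U: row 0 first, T[0,1] = -(5)/(5) = -1.0000; later rows by forward substitution.
  T[0,:] = [+0.0000, -1.0000, -0.4000, +0.4000]
  T[1,:] = [+0.0000, -0.8333, -1.0000, +0.6667]
  T[2,:] = [+0.0000, -0.7083, -0.4500, -0.8833]
  T[3,:] = [+0.0000, -1.4097, -1.0917, +1.0361]
|roots of det(T-λI)|: 1.5866, 0.7738, 0.5656, 0.0000.
ρ = 1.5866; 1.5866 > 1, so it fails to converge.

1.5866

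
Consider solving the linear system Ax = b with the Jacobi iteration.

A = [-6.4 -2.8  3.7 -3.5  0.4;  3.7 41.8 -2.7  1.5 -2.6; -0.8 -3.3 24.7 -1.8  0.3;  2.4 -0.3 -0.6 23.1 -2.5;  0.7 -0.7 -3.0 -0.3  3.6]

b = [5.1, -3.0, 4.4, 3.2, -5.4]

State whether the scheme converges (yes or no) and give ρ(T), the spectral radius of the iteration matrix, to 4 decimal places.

Diagonal D = diag(-6.4, 41.8, 24.7, 23.1, 3.6); L, U strict lower/upper.
T_J = -D⁻¹(L+U): T[0,3] = -(-3.5)/(-6.4) = -0.5469; T[0,0] = 0.
  T[0,:] = [+0.0000, -0.4375, +0.5781, -0.5469, +0.0625]
  T[1,:] = [-0.0885, +0.0000, +0.0646, -0.0359, +0.0622]
  T[2,:] = [+0.0324, +0.1336, +0.0000, +0.0729, -0.0121]
  T[3,:] = [-0.1039, +0.0130, +0.0260, +0.0000, +0.1082]
  T[4,:] = [-0.1944, +0.1944, +0.8333, +0.0833, +0.0000]
|λ(T)| sorted: 0.3726, 0.3012, 0.3012, 0.1102, 0.0416.
spectral radius ρ = 0.3726; 0.3726 < 1, so it converges for any x₀.

yes, ρ = 0.3726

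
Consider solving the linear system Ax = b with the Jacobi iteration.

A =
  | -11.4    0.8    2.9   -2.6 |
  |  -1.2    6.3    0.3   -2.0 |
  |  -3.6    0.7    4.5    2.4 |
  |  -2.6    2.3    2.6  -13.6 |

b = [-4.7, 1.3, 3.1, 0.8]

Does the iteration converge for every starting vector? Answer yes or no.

Split A = D + L + U, D = diag(-11.4, 6.3, 4.5, -13.6).
Jacobi T = -D⁻¹(L+U): T[0,2] = -(2.9)/(-11.4) = +0.2544; T[0,0] = 0.
  T[0,:] = [+0.0000, +0.0702, +0.2544, -0.2281]
  T[1,:] = [+0.1905, +0.0000, -0.0476, +0.3175]
  T[2,:] = [+0.8000, -0.1556, +0.0000, -0.5333]
  T[3,:] = [-0.1912, +0.1691, +0.1912, +0.0000]
|λ(T)| sorted: 0.5163, 0.3343, 0.3343, 0.1044.
ρ = 0.5163; 0.5163 < 1: convergent.

yes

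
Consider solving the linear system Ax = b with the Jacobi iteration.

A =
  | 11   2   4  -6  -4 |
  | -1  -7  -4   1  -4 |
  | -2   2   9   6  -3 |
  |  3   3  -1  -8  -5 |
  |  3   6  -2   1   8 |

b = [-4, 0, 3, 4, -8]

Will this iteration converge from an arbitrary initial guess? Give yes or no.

Write A = D+L+U with D = diag(11, -7, 9, -8, 8).
Jacobi: T = -D⁻¹(L+U), T[1,4] = -(-4)/(-7) = -0.5714; T[1,1] = 0.
  T[0,:] = [+0.0000, -0.1818, -0.3636, +0.5455, +0.3636]
  T[1,:] = [-0.1429, +0.0000, -0.5714, +0.1429, -0.5714]
  T[2,:] = [+0.2222, -0.2222, +0.0000, -0.6667, +0.3333]
  T[3,:] = [+0.3750, +0.3750, -0.1250, +0.0000, -0.6250]
  T[4,:] = [-0.3750, -0.7500, +0.2500, -0.1250, +0.0000]
moduli |λ_i(T)| = 1.2199, 0.7196, 0.7196, 0.6656, 0.3082.
ρ(T) = max|λ| = 1.2199; 1.2199 > 1 ⇒ diverges.

no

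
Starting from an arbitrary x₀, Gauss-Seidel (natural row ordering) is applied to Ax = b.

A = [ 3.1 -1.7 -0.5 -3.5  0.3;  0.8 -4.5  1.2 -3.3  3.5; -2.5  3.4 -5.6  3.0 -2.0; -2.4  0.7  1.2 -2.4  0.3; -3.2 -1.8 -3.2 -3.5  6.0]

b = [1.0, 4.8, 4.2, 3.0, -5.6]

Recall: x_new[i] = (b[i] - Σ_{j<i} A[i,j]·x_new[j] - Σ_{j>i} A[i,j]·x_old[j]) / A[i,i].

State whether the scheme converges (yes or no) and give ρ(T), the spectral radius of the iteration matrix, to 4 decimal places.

A = D + L + U where D = diag(3.1, -4.5, -5.6, -2.4, 6).
T_GS = -(D+L)⁻¹U: row 0 first, T[0,2] = -(-0.5)/(3.1) = +0.1613; later rows by forward substitution.
  T[0,:] = [+0.0000  +0.5484  +0.1613  +1.1290  -0.0968]
  T[1,:] = [+0.0000  +0.0975  +0.2953  -0.5326  +0.7606]
  T[2,:] = [+0.0000  -0.1856  +0.1073  -0.2917  +0.1478]
  T[3,:] = [+0.0000  -0.6128  -0.0215  -1.4302  +0.5175]
  T[4,:] = [+0.0000  -0.1347  +0.2193  -0.5475  +0.5573]
|eigenvalues of T|: 1.4050, 0.3765, 0.3306, 0.0299, 0.0000.
spectral radius ρ = 1.4050; 1.4050 > 1 ⇒ diverges.

no, ρ = 1.4050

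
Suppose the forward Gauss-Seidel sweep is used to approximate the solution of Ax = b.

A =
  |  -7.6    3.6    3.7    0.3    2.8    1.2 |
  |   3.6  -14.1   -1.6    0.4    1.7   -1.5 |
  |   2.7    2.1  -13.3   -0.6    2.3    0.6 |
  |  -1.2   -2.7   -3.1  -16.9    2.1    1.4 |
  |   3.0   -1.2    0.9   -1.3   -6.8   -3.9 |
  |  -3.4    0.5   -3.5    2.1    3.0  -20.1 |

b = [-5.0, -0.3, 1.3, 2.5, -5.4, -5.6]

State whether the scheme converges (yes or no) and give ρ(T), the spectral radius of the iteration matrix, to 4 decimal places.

Split A = D + L + U, D = diag(-7.6, -14.1, -13.3, -16.9, -6.8, -20.1).
T_GS = -(D+L)⁻¹U: row 0 first, T[0,1] = -(3.6)/(-7.6) = +0.4737; later rows by forward substitution.
  T[0,:] = [+0.0000 +0.4737 +0.4868 +0.0395 +0.3684 +0.1579]
  T[1,:] = [+0.0000 +0.1209 +0.0108 +0.0384 +0.2146 -0.0661]
  T[2,:] = [+0.0000 +0.1153 +0.1005 -0.0310 +0.2816 +0.0667]
  T[3,:] = [+0.0000 -0.0741 -0.0547 -0.0033 +0.0122 +0.0699]
  T[4,:] = [+0.0000 +0.2171 +0.2366 +0.0071 +0.1596 -0.4967]
  T[5,:] = [+0.0000 -0.0725 -0.0700 +0.0004 -0.0809 -0.1068]
|eigenvalues of T|: 0.5653, 0.1881, 0.1881, 0.0382, 0.0382, 0.0000.
spectral radius ρ = 0.5653; 0.5653 < 1: convergent.

yes, ρ = 0.5653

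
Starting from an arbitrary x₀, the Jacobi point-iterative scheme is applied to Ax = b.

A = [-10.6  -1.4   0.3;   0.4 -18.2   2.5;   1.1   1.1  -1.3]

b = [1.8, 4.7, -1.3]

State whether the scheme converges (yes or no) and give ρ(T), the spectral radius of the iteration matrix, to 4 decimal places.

Write A = D+L+U with D = diag(-10.6, -18.2, -1.3).
T_J = -D⁻¹(L+U): T[1,2] = -(2.5)/(-18.2) = +0.1374; T[1,1] = 0.
  T[0,:] = [+0.0000 -0.1321 +0.0283]
  T[1,:] = [+0.0220 +0.0000 +0.1374]
  T[2,:] = [+0.8462 +0.8462 +0.0000]
eigenvalue magnitudes: 0.4158, 0.2950, 0.1209.
spectral radius ρ = 0.4158; 0.4158 < 1: convergent.

yes, ρ = 0.4158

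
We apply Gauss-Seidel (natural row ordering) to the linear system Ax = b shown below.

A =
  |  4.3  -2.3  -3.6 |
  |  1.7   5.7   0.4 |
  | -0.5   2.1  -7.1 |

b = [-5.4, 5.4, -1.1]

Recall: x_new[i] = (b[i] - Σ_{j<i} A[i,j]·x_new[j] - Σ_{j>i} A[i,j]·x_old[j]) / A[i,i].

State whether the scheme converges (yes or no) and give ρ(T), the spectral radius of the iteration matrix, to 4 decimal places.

yes, ρ = 0.3213

A = D + L + U where D = diag(4.3, 5.7, -7.1).
GS T = -(D+L)⁻¹U: row 0 first, T[0,1] = -(-2.3)/(4.3) = +0.5349; later rows by forward substitution.
  T[0,:] = [+0.0000, +0.5349, +0.8372]
  T[1,:] = [+0.0000, -0.1595, -0.3199]
  T[2,:] = [+0.0000, -0.0849, -0.1536]
|λ(T)| sorted: 0.3213, 0.0082, 0.0000.
ρ(T) = max|λ| = 0.3213; 0.3213 < 1, so it converges for any x₀.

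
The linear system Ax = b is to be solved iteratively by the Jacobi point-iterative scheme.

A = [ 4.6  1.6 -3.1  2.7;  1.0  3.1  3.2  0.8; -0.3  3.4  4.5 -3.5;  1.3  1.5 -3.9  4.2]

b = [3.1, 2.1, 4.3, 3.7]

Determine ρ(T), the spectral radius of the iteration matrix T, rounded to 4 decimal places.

1.4036

Let D = diag(4.6, 3.1, 4.5, 4.2); L, U the strict triangles.
T_J = -D⁻¹(L+U): T[1,0] = -(1)/(3.1) = -0.3226; T[1,1] = 0.
  T[0,:] = [+0.0000 -0.3478 +0.6739 -0.5870]
  T[1,:] = [-0.3226 +0.0000 -1.0323 -0.2581]
  T[2,:] = [+0.0667 -0.7556 +0.0000 +0.7778]
  T[3,:] = [-0.3095 -0.3571 +0.9286 +0.0000]
|eigenvalues of T|: 1.4036, 1.1263, 0.6814, 0.4041.
ρ = 1.4036; 1.4036 > 1 ⇒ diverges.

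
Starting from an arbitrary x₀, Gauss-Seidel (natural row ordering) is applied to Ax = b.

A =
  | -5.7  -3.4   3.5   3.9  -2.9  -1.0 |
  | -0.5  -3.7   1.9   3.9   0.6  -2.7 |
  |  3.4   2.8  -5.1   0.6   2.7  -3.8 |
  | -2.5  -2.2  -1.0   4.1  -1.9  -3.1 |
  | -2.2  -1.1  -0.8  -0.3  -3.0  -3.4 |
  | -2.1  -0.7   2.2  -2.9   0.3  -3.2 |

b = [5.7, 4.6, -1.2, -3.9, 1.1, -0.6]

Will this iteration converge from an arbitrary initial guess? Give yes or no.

no

A = D + L + U where D = diag(-5.7, -3.7, -5.1, 4.1, -3, -3.2).
GS T = -(D+L)⁻¹U: row 0 first, T[0,1] = -(-3.4)/(-5.7) = -0.5965; later rows by forward substitution.
  T[0,:] = [+0.0000 -0.5965 +0.6140 +0.6842 -0.5088 -0.1754]
  T[1,:] = [+0.0000 +0.0806 +0.4305 +0.9616 +0.2309 -0.7060]
  T[2,:] = [+0.0000 -0.3534 +0.6457 +1.1017 +0.3170 -1.2497]
  T[3,:] = [+0.0000 -0.4067 +0.7629 +1.2019 +0.3544 -0.0345]
  T[4,:] = [+0.0000 +0.5428 -0.8566 -1.2683 +0.1685 -0.4091]
  T[5,:] = [+0.0000 +0.5503 -0.8249 -1.1100 +0.1959 -0.5967]
moduli |λ_i(T)| = 1.4757, 0.6698, 0.4897, 0.1602, 0.1602, 0.0000.
ρ = 1.4757; 1.4757 > 1: divergent.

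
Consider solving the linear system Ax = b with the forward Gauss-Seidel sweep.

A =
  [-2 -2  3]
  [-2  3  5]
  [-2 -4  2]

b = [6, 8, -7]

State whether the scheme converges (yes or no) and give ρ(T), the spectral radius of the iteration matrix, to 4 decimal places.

Diagonal D = diag(-2, 3, 2); L, U strict lower/upper.
Gauss-Seidel: T = -(D+L)⁻¹U, row 0 first, T[0,2] = -(3)/(-2) = +1.5000; later rows by forward substitution.
  T[0,:] = [+0.0000  -1.0000  +1.5000]
  T[1,:] = [+0.0000  -0.6667  -0.6667]
  T[2,:] = [+0.0000  -2.3333  +0.1667]
|roots of det(T-λI)|: 1.5650, 1.0650, 0.0000.
spectral radius ρ = 1.5650; 1.5650 > 1: divergent.

no, ρ = 1.5650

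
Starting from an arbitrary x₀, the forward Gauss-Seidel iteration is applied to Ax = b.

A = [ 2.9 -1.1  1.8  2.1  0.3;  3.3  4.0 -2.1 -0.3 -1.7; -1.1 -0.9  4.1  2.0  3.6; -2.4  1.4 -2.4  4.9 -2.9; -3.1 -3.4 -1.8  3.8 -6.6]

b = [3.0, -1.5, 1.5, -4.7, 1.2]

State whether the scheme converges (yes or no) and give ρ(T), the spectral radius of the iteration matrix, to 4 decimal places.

A = D + L + U where D = diag(2.9, 4, 4.1, 4.9, -6.6).
GS T = -(D+L)⁻¹U: row 0 first, T[0,2] = -(1.8)/(2.9) = -0.6207; later rows by forward substitution.
  T[0,:] = [+0.0000  +0.3793  -0.6207  -0.7241  -0.1034]
  T[1,:] = [+0.0000  -0.3129  +1.0371  +0.6724  +0.5103]
  T[2,:] = [+0.0000  +0.0331  +0.0611  -0.5345  -0.7938]
  T[3,:] = [+0.0000  +0.2914  -0.5704  -0.8086  +0.0066]
  T[4,:] = [+0.0000  +0.1418  -0.5878  -0.3261  +0.0059]
eigenvalue magnitudes: 1.5516, 0.7055, 0.1571, 0.1571, 0.0000.
spectral radius ρ = 1.5516; 1.5516 > 1 ⇒ diverges.

no, ρ = 1.5516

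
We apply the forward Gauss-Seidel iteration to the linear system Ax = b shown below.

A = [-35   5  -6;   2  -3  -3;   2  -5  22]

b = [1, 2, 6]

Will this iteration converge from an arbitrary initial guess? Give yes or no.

Write A = D+L+U with D = diag(-35, -3, 22).
GS T = -(D+L)⁻¹U: row 0 first, T[0,1] = -(5)/(-35) = +0.1429; later rows by forward substitution.
  T[0,:] = [+0.0000 +0.1429 -0.1714]
  T[1,:] = [+0.0000 +0.0952 -1.1143]
  T[2,:] = [+0.0000 +0.0087 -0.2377]
|roots of det(T-λI)|: 0.2056, 0.0632, 0.0000.
ρ(T) = max|λ| = 0.2056; 0.2056 < 1, so it converges for any x₀.

yes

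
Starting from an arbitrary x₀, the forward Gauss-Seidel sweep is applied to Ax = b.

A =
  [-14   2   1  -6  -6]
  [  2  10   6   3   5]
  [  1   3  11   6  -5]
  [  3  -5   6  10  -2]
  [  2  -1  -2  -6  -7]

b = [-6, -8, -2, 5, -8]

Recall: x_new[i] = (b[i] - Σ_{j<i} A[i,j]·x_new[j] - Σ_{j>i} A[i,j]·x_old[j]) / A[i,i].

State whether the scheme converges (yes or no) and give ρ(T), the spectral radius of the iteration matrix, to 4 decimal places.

yes, ρ = 0.9034

Split A = D + L + U, D = diag(-14, 10, 11, 10, -7).
Gauss-Seidel: T = -(D+L)⁻¹U, row 0 first, T[0,3] = -(-6)/(-14) = -0.4286; later rows by forward substitution.
  T[0,:] = [+0.0000 +0.1429 +0.0714 -0.4286 -0.4286]
  T[1,:] = [+0.0000 -0.0286 -0.6143 -0.2143 -0.4143]
  T[2,:] = [+0.0000 -0.0052 +0.1610 -0.4481 +0.6065]
  T[3,:] = [+0.0000 -0.0540 -0.4252 +0.2903 -0.2425]
  T[4,:] = [+0.0000 +0.0927 +0.4266 -0.2126 -0.0287]
|eigenvalues of T|: 0.9034, 0.5115, 0.0760, 0.0760, 0.0000.
spectral radius ρ = 0.9034; 0.9034 < 1, so it converges for any x₀.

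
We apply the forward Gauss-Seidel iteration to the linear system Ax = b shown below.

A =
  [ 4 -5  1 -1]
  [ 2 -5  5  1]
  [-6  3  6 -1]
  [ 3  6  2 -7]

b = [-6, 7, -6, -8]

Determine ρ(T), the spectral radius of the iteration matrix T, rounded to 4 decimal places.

Write A = D+L+U with D = diag(4, -5, 6, -7).
T_GS = -(D+L)⁻¹U: row 0 first, T[0,1] = -(-5)/(4) = +1.2500; later rows by forward substitution.
  T[0,:] = [+0.0000 +1.2500 -0.2500 +0.2500]
  T[1,:] = [+0.0000 +0.5000 +0.9000 +0.3000]
  T[2,:] = [+0.0000 +1.0000 -0.7000 +0.2667]
  T[3,:] = [+0.0000 +1.2500 +0.4643 +0.4405]
|roots of det(T-λI)|: 1.5025, 1.2131, 0.0490, 0.0000.
ρ(T) = max|λ| = 1.5025; 1.5025 > 1: divergent.

1.5025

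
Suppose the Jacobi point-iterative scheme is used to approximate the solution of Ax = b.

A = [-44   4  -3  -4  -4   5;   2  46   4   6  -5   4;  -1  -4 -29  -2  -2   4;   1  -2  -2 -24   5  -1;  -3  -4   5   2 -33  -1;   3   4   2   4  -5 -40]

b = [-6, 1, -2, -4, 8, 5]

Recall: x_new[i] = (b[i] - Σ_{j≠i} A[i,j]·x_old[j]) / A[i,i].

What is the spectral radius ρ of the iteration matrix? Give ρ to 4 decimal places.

Diagonal D = diag(-44, 46, -29, -24, -33, -40); L, U strict lower/upper.
Jacobi: T = -D⁻¹(L+U), T[1,3] = -(6)/(46) = -0.1304; T[1,1] = 0.
  T[0,:] = [+0.0000 +0.0909 -0.0682 -0.0909 -0.0909 +0.1136]
  T[1,:] = [-0.0435 +0.0000 -0.0870 -0.1304 +0.1087 -0.0870]
  T[2,:] = [-0.0345 -0.1379 +0.0000 -0.0690 -0.0690 +0.1379]
  T[3,:] = [+0.0417 -0.0833 -0.0833 +0.0000 +0.2083 -0.0417]
  T[4,:] = [-0.0909 -0.1212 +0.1515 +0.0606 +0.0000 -0.0303]
  T[5,:] = [+0.0750 +0.1000 +0.0500 +0.1000 -0.1250 +0.0000]
|eigenvalues of T|: 0.2503, 0.1914, 0.1914, 0.0652, 0.0412, 0.0412.
ρ = 0.2503; 0.2503 < 1 ⇒ converges.

0.2503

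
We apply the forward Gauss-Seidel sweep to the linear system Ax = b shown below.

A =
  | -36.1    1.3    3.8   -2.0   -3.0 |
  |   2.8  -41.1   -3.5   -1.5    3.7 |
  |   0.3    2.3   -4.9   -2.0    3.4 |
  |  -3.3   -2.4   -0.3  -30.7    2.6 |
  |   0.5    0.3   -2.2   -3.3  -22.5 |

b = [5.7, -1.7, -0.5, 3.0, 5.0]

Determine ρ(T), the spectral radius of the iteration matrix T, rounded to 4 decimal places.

A = D + L + U where D = diag(-36.1, -41.1, -4.9, -30.7, -22.5).
Gauss-Seidel: T = -(D+L)⁻¹U, row 0 first, T[0,2] = -(3.8)/(-36.1) = +0.1053; later rows by forward substitution.
  T[0,:] = [+0.0000  +0.0360  +0.1053  -0.0554  -0.0831]
  T[1,:] = [+0.0000  +0.0025  -0.0780  -0.0403  +0.0844]
  T[2,:] = [+0.0000  +0.0034  -0.0302  -0.4305  +0.7284]
  T[3,:] = [+0.0000  -0.0041  -0.0049  +0.0133  +0.0799]
  T[4,:] = [+0.0000  +0.0011  +0.0050  +0.0384  -0.0837]
|λ(T)| sorted: 0.1600, 0.0361, 0.0361, 0.0113, 0.0000.
ρ = 0.1600; 0.1600 < 1: convergent.

0.1600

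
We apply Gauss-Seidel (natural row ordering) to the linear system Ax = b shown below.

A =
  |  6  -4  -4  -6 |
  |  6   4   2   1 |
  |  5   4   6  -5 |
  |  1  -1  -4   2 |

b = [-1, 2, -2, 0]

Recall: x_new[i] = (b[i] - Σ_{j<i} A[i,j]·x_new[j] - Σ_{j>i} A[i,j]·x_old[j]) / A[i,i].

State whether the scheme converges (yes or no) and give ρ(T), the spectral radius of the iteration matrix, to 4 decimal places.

no, ρ = 1.5369

Split A = D + L + U, D = diag(6, 4, 6, 2).
T_GS = -(D+L)⁻¹U: row 0 first, T[0,3] = -(-6)/(6) = +1.0000; later rows by forward substitution.
  T[0,:] = [+0.0000 +0.6667 +0.6667 +1.0000]
  T[1,:] = [+0.0000 -1.0000 -1.5000 -1.7500]
  T[2,:] = [+0.0000 +0.1111 +0.4444 +1.1667]
  T[3,:] = [+0.0000 -0.6111 -0.1944 +0.9583]
moduli |λ_i(T)| = 1.5369, 1.0479, 0.0862, 0.0000.
spectral radius ρ = 1.5369; 1.5369 > 1 ⇒ diverges.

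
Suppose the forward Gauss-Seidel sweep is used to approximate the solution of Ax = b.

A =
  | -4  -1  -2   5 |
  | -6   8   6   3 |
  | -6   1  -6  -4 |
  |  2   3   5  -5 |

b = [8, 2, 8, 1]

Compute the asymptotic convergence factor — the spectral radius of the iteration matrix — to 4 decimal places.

A = D + L + U where D = diag(-4, 8, -6, -5).
GS T = -(D+L)⁻¹U: row 0 first, T[0,3] = -(5)/(-4) = +1.2500; later rows by forward substitution.
  T[0,:] = [+0.0000, -0.2500, -0.5000, +1.2500]
  T[1,:] = [+0.0000, -0.1875, -1.1250, +0.5625]
  T[2,:] = [+0.0000, +0.2188, +0.3125, -1.8229]
  T[3,:] = [+0.0000, +0.0063, -0.5625, -0.9854]
moduli |λ_i(T)| = 1.5177, 0.6026, 0.0547, 0.0000.
ρ = 1.5177; 1.5177 > 1, so it fails to converge.

1.5177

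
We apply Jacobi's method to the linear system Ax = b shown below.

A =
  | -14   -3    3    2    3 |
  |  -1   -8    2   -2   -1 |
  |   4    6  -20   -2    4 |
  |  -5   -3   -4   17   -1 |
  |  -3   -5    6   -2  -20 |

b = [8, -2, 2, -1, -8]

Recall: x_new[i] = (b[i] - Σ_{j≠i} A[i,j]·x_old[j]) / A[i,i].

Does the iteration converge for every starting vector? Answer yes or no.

Let D = diag(-14, -8, -20, 17, -20); L, U the strict triangles.
Jacobi: T = -D⁻¹(L+U), T[1,4] = -(-1)/(-8) = -0.1250; T[1,1] = 0.
  T[0,:] = [+0.0000 -0.2143 +0.2143 +0.1429 +0.2143]
  T[1,:] = [-0.1250 +0.0000 +0.2500 -0.2500 -0.1250]
  T[2,:] = [+0.2000 +0.3000 +0.0000 -0.1000 +0.2000]
  T[3,:] = [+0.2941 +0.1765 +0.2353 +0.0000 +0.0588]
  T[4,:] = [-0.1500 -0.2500 +0.3000 -0.1000 +0.0000]
eigenvalue magnitudes: 0.5140, 0.2934, 0.2934, 0.1488, 0.1033.
spectral radius ρ = 0.5140; 0.5140 < 1, so it converges for any x₀.

yes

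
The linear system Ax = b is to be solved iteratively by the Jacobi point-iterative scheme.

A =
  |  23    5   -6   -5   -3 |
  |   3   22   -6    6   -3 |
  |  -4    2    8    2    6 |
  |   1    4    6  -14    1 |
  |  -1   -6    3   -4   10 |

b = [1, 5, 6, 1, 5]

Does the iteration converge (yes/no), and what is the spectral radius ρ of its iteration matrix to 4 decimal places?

Split A = D + L + U, D = diag(23, 22, 8, -14, 10).
Jacobi T = -D⁻¹(L+U): T[3,0] = -(1)/(-14) = +0.0714; T[3,3] = 0.
  T[0,:] = [+0.0000  -0.2174  +0.2609  +0.2174  +0.1304]
  T[1,:] = [-0.1364  +0.0000  +0.2727  -0.2727  +0.1364]
  T[2,:] = [+0.5000  -0.2500  +0.0000  -0.2500  -0.7500]
  T[3,:] = [+0.0714  +0.2857  +0.4286  +0.0000  +0.0714]
  T[4,:] = [+0.1000  +0.6000  -0.3000  +0.4000  +0.0000]
|roots of det(T-λI)|: 0.8397, 0.5145, 0.5145, 0.4479, 0.0145.
ρ(T) = max|λ| = 0.8397; 0.8397 < 1 ⇒ converges.

yes, ρ = 0.8397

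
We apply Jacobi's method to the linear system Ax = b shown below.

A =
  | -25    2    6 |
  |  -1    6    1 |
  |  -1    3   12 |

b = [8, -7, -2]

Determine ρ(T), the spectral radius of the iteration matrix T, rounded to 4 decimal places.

Split A = D + L + U, D = diag(-25, 6, 12).
T_J = -D⁻¹(L+U): T[2,1] = -(3)/(12) = -0.2500; T[2,2] = 0.
  T[0,:] = [+0.0000 +0.0800 +0.2400]
  T[1,:] = [+0.1667 +0.0000 -0.1667]
  T[2,:] = [+0.0833 -0.2500 +0.0000]
|roots of det(T-λI)|: 0.3297, 0.1836, 0.1836.
ρ = 0.3297; 0.3297 < 1 ⇒ converges.

0.3297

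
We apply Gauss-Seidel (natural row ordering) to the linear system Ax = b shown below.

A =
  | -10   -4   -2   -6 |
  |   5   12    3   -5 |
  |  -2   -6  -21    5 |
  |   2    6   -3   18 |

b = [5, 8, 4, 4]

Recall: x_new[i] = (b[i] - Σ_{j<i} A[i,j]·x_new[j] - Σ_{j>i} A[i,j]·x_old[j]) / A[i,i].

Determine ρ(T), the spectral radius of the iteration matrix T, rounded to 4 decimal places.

0.1585

Split A = D + L + U, D = diag(-10, 12, -21, 18).
T_GS = -(D+L)⁻¹U: row 0 first, T[0,1] = -(-4)/(-10) = -0.4000; later rows by forward substitution.
  T[0,:] = [+0.0000 -0.4000 -0.2000 -0.6000]
  T[1,:] = [+0.0000 +0.1667 -0.1667 +0.6667]
  T[2,:] = [+0.0000 -0.0095 +0.0667 +0.1048]
  T[3,:] = [+0.0000 -0.0127 +0.0889 -0.1381]
moduli |λ_i(T)| = 0.1585, 0.1292, 0.1292, 0.0000.
spectral radius ρ = 0.1585; 0.1585 < 1: convergent.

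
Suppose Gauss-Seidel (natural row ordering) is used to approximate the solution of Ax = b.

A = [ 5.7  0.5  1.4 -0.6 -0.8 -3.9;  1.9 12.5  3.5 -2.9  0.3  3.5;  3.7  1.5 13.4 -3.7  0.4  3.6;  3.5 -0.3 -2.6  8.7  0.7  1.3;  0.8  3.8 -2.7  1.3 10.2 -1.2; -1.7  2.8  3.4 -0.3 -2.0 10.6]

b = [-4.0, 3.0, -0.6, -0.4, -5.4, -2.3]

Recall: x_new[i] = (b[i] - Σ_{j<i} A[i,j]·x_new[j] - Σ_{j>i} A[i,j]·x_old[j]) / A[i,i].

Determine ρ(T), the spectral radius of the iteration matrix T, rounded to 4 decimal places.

0.5270

Diagonal D = diag(5.7, 12.5, 13.4, 8.7, 10.2, 10.6); L, U strict lower/upper.
Gauss-Seidel: T = -(D+L)⁻¹U, row 0 first, T[0,5] = -(-3.9)/(5.7) = +0.6842; later rows by forward substitution.
  T[0,:] = [+0.0000, -0.0877, -0.2456, +0.1053, +0.1404, +0.6842]
  T[1,:] = [+0.0000, +0.0133, -0.2427, +0.2160, -0.0453, -0.3840]
  T[2,:] = [+0.0000, +0.0227, +0.0950, +0.2229, -0.0635, -0.4146]
  T[3,:] = [+0.0000, +0.0425, +0.1188, +0.0317, -0.1575, -0.5618]
  T[4,:] = [+0.0000, +0.0025, +0.1197, -0.0338, +0.0091, +0.1689]
  T[5,:] = [+0.0000, -0.0232, +0.0202, -0.1171, +0.0521, +0.3601]
moduli |λ_i(T)| = 0.5270, 0.1951, 0.1766, 0.0238, 0.0238, 0.0000.
ρ(T) = max|λ| = 0.5270; 0.5270 < 1, so it converges for any x₀.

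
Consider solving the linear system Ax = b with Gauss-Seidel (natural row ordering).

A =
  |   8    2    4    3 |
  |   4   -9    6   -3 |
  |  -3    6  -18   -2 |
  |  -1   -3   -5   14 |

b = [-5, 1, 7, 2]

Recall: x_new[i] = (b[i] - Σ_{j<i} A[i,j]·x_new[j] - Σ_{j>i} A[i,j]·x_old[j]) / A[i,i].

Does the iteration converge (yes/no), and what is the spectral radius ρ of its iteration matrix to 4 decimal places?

Diagonal D = diag(8, -9, -18, 14); L, U strict lower/upper.
GS T = -(D+L)⁻¹U: row 0 first, T[0,3] = -(3)/(8) = -0.3750; later rows by forward substitution.
  T[0,:] = [+0.0000, -0.2500, -0.5000, -0.3750]
  T[1,:] = [+0.0000, -0.1111, +0.4444, -0.5000]
  T[2,:] = [+0.0000, +0.0046, +0.2315, -0.2153]
  T[3,:] = [+0.0000, -0.0400, +0.1422, -0.2108]
|roots of det(T-λI)|: 0.2431, 0.1825, 0.0298, 0.0000.
ρ = 0.2431; 0.2431 < 1 ⇒ converges.

yes, ρ = 0.2431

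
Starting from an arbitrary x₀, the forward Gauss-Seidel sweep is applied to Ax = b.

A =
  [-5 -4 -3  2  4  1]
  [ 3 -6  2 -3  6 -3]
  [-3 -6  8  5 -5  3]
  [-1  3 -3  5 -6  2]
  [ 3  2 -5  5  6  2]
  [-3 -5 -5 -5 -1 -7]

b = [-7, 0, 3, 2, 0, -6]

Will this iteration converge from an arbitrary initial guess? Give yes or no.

Let D = diag(-5, -6, 8, 5, 6, -7); L, U the strict triangles.
T_GS = -(D+L)⁻¹U: row 0 first, T[0,5] = -(1)/(-5) = +0.2000; later rows by forward substitution.
  T[0,:] = [+0.0000, -0.8000, -0.6000, +0.4000, +0.8000, +0.2000]
  T[1,:] = [+0.0000, -0.4000, +0.0333, -0.3000, +1.4000, -0.4000]
  T[2,:] = [+0.0000, -0.6000, -0.2000, -0.7000, +1.9750, -0.6000]
  T[3,:] = [+0.0000, -0.2800, -0.2600, -0.1600, +1.7050, -0.4800]
  T[4,:] = [+0.0000, +0.2667, +0.3389, -0.5500, -0.6417, -0.4000]
  T[5,:] = [+0.0000, +1.2190, +0.5135, +0.7357, -3.8798, +1.0286]
moduli |λ_i(T)| = 1.6199, 0.7490, 0.7490, 0.1944, 0.1617, 0.0000.
spectral radius ρ = 1.6199; 1.6199 > 1: divergent.

no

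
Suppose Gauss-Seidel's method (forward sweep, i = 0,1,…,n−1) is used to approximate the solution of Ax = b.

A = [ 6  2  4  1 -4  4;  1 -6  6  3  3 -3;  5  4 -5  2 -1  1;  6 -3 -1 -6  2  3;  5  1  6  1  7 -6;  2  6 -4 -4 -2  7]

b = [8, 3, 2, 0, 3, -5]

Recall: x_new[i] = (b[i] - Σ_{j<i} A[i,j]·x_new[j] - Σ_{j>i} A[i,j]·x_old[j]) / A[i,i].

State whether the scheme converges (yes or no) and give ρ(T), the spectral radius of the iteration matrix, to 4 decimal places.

no, ρ = 1.6874

Let D = diag(6, -6, -5, -6, 7, 7); L, U the strict triangles.
T_GS = -(D+L)⁻¹U: row 0 first, T[0,2] = -(4)/(6) = -0.6667; later rows by forward substitution.
  T[0,:] = [+0.0000, -0.3333, -0.6667, -0.1667, +0.6667, -0.6667]
  T[1,:] = [+0.0000, -0.0556, +0.8889, +0.4722, +0.6111, -0.6111]
  T[2,:] = [+0.0000, -0.3778, +0.0444, +0.6111, +0.9556, -0.9556]
  T[3,:] = [+0.0000, -0.2426, -1.1185, -0.5046, +0.5352, +0.2981]
  T[4,:] = [+0.0000, +0.6045, +0.4709, -0.4001, -1.4590, +2.1971]
  T[5,:] = [+0.0000, -0.0389, -1.0506, -0.4106, -0.2793, +0.9664]
|roots of det(T-λI)|: 1.6874, 0.8688, 0.8688, 0.4732, 0.0181, 0.0000.
spectral radius ρ = 1.6874; 1.6874 > 1: divergent.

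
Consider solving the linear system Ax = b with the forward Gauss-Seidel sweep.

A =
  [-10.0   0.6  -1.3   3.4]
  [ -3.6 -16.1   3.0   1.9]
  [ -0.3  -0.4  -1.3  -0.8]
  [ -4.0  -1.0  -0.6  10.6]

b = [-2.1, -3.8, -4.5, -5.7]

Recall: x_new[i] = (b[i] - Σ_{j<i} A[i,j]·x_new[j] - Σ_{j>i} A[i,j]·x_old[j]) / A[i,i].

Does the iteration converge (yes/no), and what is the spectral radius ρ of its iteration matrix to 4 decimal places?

A = D + L + U where D = diag(-10, -16.1, -1.3, 10.6).
T_GS = -(D+L)⁻¹U: row 0 first, T[0,3] = -(3.4)/(-10) = +0.3400; later rows by forward substitution.
  T[0,:] = [+0.0000  +0.0600  -0.1300  +0.3400]
  T[1,:] = [+0.0000  -0.0134  +0.2154  +0.0420]
  T[2,:] = [+0.0000  -0.0097  -0.0363  -0.7068]
  T[3,:] = [+0.0000  +0.0208  -0.0308  +0.0923]
eigenvalue magnitudes: 0.1779, 0.1208, 0.1208, 0.0000.
spectral radius ρ = 0.1779; 0.1779 < 1, so it converges for any x₀.

yes, ρ = 0.1779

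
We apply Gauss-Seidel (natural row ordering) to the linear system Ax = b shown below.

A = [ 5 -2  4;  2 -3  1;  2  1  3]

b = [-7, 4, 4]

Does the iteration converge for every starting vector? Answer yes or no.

Split A = D + L + U, D = diag(5, -3, 3).
T_GS = -(D+L)⁻¹U: row 0 first, T[0,1] = -(-2)/(5) = +0.4000; later rows by forward substitution.
  T[0,:] = [+0.0000 +0.4000 -0.8000]
  T[1,:] = [+0.0000 +0.2667 -0.2000]
  T[2,:] = [+0.0000 -0.3556 +0.6000]
moduli |λ_i(T)| = 0.7478, 0.1189, 0.0000.
spectral radius ρ = 0.7478; 0.7478 < 1: convergent.

yes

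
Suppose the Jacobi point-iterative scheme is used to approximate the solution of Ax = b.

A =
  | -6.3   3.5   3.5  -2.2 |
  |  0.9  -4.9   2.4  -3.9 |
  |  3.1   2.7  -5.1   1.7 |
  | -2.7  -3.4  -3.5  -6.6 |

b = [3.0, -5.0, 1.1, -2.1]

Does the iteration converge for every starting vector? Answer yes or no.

no

Let D = diag(-6.3, -4.9, -5.1, -6.6); L, U the strict triangles.
Jacobi: T = -D⁻¹(L+U), T[2,0] = -(3.1)/(-5.1) = +0.6078; T[2,2] = 0.
  T[0,:] = [+0.0000 +0.5556 +0.5556 -0.3492]
  T[1,:] = [+0.1837 +0.0000 +0.4898 -0.7959]
  T[2,:] = [+0.6078 +0.5294 +0.0000 +0.3333]
  T[3,:] = [-0.4091 -0.5152 -0.5303 +0.0000]
|eigenvalues of T|: 1.2709, 0.4703, 0.4045, 0.4045.
spectral radius ρ = 1.2709; 1.2709 > 1, so it fails to converge.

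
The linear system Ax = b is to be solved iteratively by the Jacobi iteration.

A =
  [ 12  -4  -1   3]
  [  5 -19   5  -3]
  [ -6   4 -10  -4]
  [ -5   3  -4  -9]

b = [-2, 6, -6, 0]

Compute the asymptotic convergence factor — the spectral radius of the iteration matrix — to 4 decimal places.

A = D + L + U where D = diag(12, -19, -10, -9).
Jacobi T = -D⁻¹(L+U): T[1,0] = -(5)/(-19) = +0.2632; T[1,1] = 0.
  T[0,:] = [+0.0000  +0.3333  +0.0833  -0.2500]
  T[1,:] = [+0.2632  +0.0000  +0.2632  -0.1579]
  T[2,:] = [-0.6000  +0.4000  +0.0000  -0.4000]
  T[3,:] = [-0.5556  +0.3333  -0.4444  +0.0000]
eigenvalue magnitudes: 0.7269, 0.4107, 0.3411, 0.0249.
spectral radius ρ = 0.7269; 0.7269 < 1: convergent.

0.7269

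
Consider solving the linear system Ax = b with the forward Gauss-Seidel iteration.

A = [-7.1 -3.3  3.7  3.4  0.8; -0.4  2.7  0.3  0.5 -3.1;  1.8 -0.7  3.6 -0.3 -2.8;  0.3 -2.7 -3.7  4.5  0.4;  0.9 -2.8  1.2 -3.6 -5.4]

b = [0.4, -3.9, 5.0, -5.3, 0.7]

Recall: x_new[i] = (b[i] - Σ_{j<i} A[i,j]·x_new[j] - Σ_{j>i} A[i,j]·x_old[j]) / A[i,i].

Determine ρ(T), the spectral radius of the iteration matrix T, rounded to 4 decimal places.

A = D + L + U where D = diag(-7.1, 2.7, 3.6, 4.5, -5.4).
T_GS = -(D+L)⁻¹U: row 0 first, T[0,1] = -(-3.3)/(-7.1) = -0.4648; later rows by forward substitution.
  T[0,:] = [+0.0000, -0.4648, +0.5211, +0.4789, +0.1127]
  T[1,:] = [+0.0000, -0.0689, -0.0339, -0.1142, +1.1648]
  T[2,:] = [+0.0000, +0.2190, -0.2672, -0.1783, +0.9479]
  T[3,:] = [+0.0000, +0.1697, -0.2747, -0.2471, +1.3819]
  T[4,:] = [+0.0000, -0.1063, +0.2282, +0.2641, -1.2958]
|eigenvalues of T|: 1.6373, 0.3026, 0.0588, 0.0022, 0.0000.
ρ = 1.6373; 1.6373 > 1 ⇒ diverges.

1.6373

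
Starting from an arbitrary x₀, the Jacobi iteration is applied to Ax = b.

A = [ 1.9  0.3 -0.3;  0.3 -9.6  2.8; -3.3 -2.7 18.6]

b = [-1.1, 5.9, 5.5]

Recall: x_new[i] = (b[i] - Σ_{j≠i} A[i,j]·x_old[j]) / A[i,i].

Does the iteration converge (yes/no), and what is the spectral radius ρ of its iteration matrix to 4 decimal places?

yes, ρ = 0.3004

Split A = D + L + U, D = diag(1.9, -9.6, 18.6).
T_J = -D⁻¹(L+U): T[2,1] = -(-2.7)/(18.6) = +0.1452; T[2,2] = 0.
  T[0,:] = [+0.0000 -0.1579 +0.1579]
  T[1,:] = [+0.0312 +0.0000 +0.2917]
  T[2,:] = [+0.1774 +0.1452 +0.0000]
|roots of det(T-λI)|: 0.3004, 0.1575, 0.1575.
ρ = 0.3004; 0.3004 < 1, so it converges for any x₀.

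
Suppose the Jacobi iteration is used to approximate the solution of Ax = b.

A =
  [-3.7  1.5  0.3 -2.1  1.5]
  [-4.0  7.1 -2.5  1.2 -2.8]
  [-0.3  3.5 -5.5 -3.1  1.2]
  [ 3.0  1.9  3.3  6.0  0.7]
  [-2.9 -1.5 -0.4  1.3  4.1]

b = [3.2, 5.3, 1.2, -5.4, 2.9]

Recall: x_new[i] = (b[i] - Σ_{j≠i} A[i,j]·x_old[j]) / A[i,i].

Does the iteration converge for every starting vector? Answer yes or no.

no

Write A = D+L+U with D = diag(-3.7, 7.1, -5.5, 6, 4.1).
Jacobi: T = -D⁻¹(L+U), T[1,3] = -(1.2)/(7.1) = -0.1690; T[1,1] = 0.
  T[0,:] = [+0.0000 +0.4054 +0.0811 -0.5676 +0.4054]
  T[1,:] = [+0.5634 +0.0000 +0.3521 -0.1690 +0.3944]
  T[2,:] = [-0.0545 +0.6364 +0.0000 -0.5636 +0.2182]
  T[3,:] = [-0.5000 -0.3167 -0.5500 +0.0000 -0.1167]
  T[4,:] = [+0.7073 +0.3659 +0.0976 -0.3171 +0.0000]
|eigenvalues of T|: 1.4584, 0.9122, 0.4709, 0.0928, 0.0928.
spectral radius ρ = 1.4584; 1.4584 > 1, so it fails to converge.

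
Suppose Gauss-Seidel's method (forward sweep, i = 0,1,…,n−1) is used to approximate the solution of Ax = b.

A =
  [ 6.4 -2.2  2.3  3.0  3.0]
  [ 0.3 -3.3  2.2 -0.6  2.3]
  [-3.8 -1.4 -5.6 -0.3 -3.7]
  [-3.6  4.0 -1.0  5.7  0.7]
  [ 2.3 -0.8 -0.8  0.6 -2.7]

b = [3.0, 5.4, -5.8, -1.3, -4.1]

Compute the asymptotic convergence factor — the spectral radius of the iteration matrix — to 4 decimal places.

Let D = diag(6.4, -3.3, -5.6, 5.7, -2.7); L, U the strict triangles.
Gauss-Seidel: T = -(D+L)⁻¹U, row 0 first, T[0,1] = -(-2.2)/(6.4) = +0.3438; later rows by forward substitution.
  T[0,:] = [+0.0000 +0.3438 -0.3594 -0.4688 -0.4688]
  T[1,:] = [+0.0000 +0.0313 +0.6340 -0.2244 +0.6544]
  T[2,:] = [+0.0000 -0.2411 +0.0854 +0.3206 -0.5062]
  T[3,:] = [+0.0000 +0.1529 -0.6569 -0.0823 -0.9669]
  T[4,:] = [+0.0000 +0.3890 -0.6653 -0.4461 -0.6581]
|roots of det(T-λI)|: 1.2741, 0.4129, 0.4129, 0.0059, 0.0000.
spectral radius ρ = 1.2741; 1.2741 > 1 ⇒ diverges.

1.2741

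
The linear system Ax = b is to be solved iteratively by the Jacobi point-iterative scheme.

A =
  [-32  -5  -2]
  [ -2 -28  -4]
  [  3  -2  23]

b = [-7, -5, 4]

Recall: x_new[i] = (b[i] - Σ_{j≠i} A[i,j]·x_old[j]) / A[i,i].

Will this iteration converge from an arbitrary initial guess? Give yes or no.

Diagonal D = diag(-32, -28, 23); L, U strict lower/upper.
T_J = -D⁻¹(L+U): T[0,1] = -(-5)/(-32) = -0.1562; T[0,0] = 0.
  T[0,:] = [+0.0000 -0.1562 -0.0625]
  T[1,:] = [-0.0714 +0.0000 -0.1429]
  T[2,:] = [-0.1304 +0.0870 +0.0000]
eigenvalue magnitudes: 0.1529, 0.1284, 0.1284.
ρ(T) = max|λ| = 0.1529; 0.1529 < 1, so it converges for any x₀.

yes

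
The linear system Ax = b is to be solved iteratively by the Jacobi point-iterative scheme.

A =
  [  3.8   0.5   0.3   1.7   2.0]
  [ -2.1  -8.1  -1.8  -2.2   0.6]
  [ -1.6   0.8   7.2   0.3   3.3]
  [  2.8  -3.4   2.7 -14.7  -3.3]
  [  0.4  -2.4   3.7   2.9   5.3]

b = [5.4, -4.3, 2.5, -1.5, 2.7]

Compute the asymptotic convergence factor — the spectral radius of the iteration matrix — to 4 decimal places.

Let D = diag(3.8, -8.1, 7.2, -14.7, 5.3); L, U the strict triangles.
T_J = -D⁻¹(L+U): T[1,4] = -(0.6)/(-8.1) = +0.0741; T[1,1] = 0.
  T[0,:] = [+0.0000 -0.1316 -0.0789 -0.4474 -0.5263]
  T[1,:] = [-0.2593 +0.0000 -0.2222 -0.2716 +0.0741]
  T[2,:] = [+0.2222 -0.1111 +0.0000 -0.0417 -0.4583]
  T[3,:] = [+0.1905 -0.2313 +0.1837 +0.0000 -0.2245]
  T[4,:] = [-0.0755 +0.4528 -0.6981 -0.5472 +0.0000]
moduli |λ_i(T)| = 0.9401, 0.4532, 0.4532, 0.1222, 0.1222.
ρ = 0.9401; 0.9401 < 1 ⇒ converges.

0.9401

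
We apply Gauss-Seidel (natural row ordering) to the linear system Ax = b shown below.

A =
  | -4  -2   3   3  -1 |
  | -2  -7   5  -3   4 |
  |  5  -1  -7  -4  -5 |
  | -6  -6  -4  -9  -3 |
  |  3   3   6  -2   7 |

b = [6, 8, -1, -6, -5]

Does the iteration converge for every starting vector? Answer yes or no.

Let D = diag(-4, -7, -7, -9, 7); L, U the strict triangles.
Gauss-Seidel: T = -(D+L)⁻¹U, row 0 first, T[0,3] = -(3)/(-4) = +0.7500; later rows by forward substitution.
  T[0,:] = [+0.0000, -0.5000, +0.7500, +0.7500, -0.2500]
  T[1,:] = [+0.0000, +0.1429, +0.5000, -0.6429, +0.6429]
  T[2,:] = [+0.0000, -0.3776, +0.4643, +0.0561, -0.9847]
  T[3,:] = [+0.0000, +0.4059, -1.0397, -0.0964, -0.1576]
  T[4,:] = [+0.0000, +0.5926, -1.2307, -0.1216, +0.6306]
|roots of det(T-λI)|: 1.5955, 0.5903, 0.1759, 0.1759, 0.0000.
ρ = 1.5955; 1.5955 > 1: divergent.

no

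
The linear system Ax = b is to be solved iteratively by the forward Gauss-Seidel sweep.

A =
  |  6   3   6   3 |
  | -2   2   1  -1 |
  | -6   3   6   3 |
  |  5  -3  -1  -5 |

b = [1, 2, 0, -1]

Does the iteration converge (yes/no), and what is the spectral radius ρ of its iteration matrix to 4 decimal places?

A = D + L + U where D = diag(6, 2, 6, -5).
T_GS = -(D+L)⁻¹U: row 0 first, T[0,3] = -(3)/(6) = -0.5000; later rows by forward substitution.
  T[0,:] = [+0.0000 -0.5000 -1.0000 -0.5000]
  T[1,:] = [+0.0000 -0.5000 -1.5000 -0.0000]
  T[2,:] = [+0.0000 -0.2500 -0.2500 -1.0000]
  T[3,:] = [+0.0000 -0.1500 -0.0500 -0.3000]
eigenvalue magnitudes: 1.1994, 0.3228, 0.3228, 0.0000.
spectral radius ρ = 1.1994; 1.1994 > 1, so it fails to converge.

no, ρ = 1.1994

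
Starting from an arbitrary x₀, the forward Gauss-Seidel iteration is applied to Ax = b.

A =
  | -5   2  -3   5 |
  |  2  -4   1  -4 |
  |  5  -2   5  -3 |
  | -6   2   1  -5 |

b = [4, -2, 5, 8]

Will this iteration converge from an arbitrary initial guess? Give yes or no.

no

A = D + L + U where D = diag(-5, -4, 5, -5).
T_GS = -(D+L)⁻¹U: row 0 first, T[0,1] = -(2)/(-5) = +0.4000; later rows by forward substitution.
  T[0,:] = [+0.0000  +0.4000  -0.6000  +1.0000]
  T[1,:] = [+0.0000  +0.2000  -0.0500  -0.5000]
  T[2,:] = [+0.0000  -0.3200  +0.5800  -0.6000]
  T[3,:] = [+0.0000  -0.4640  +0.8160  -1.5200]
moduli |λ_i(T)| = 1.3785, 0.5422, 0.0963, 0.0000.
spectral radius ρ = 1.3785; 1.3785 > 1, so it fails to converge.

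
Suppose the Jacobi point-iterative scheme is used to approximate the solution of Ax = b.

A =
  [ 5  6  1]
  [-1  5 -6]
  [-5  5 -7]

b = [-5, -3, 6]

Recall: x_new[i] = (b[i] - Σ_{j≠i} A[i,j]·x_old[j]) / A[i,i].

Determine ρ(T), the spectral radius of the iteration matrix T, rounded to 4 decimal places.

A = D + L + U where D = diag(5, 5, -7).
Jacobi T = -D⁻¹(L+U): T[0,2] = -(1)/(5) = -0.2000; T[0,0] = 0.
  T[0,:] = [+0.0000 -1.2000 -0.2000]
  T[1,:] = [+0.2000 +0.0000 +1.2000]
  T[2,:] = [-0.7143 +0.7143 +0.0000]
|λ(T)| sorted: 1.2492, 0.8947, 0.8947.
ρ(T) = max|λ| = 1.2492; 1.2492 > 1 ⇒ diverges.

1.2492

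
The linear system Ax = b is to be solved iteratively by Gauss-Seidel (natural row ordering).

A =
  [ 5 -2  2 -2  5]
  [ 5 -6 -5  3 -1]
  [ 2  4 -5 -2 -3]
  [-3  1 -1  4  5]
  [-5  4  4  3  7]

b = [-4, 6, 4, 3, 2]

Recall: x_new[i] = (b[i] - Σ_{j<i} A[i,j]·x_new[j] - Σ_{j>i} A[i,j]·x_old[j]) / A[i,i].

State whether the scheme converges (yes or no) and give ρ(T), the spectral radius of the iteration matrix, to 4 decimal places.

no, ρ = 1.6945

Let D = diag(5, -6, -5, 4, 7); L, U the strict triangles.
Gauss-Seidel: T = -(D+L)⁻¹U, row 0 first, T[0,4] = -(5)/(5) = -1.0000; later rows by forward substitution.
  T[0,:] = [+0.0000, +0.4000, -0.4000, +0.4000, -1.0000]
  T[1,:] = [+0.0000, +0.3333, -1.1667, +0.8333, -1.0000]
  T[2,:] = [+0.0000, +0.4267, -1.0933, +0.4267, -1.8000]
  T[3,:] = [+0.0000, +0.3233, -0.2817, +0.1983, -2.2000]
  T[4,:] = [+0.0000, -0.2871, +1.1264, -0.5193, +1.8286]
|eigenvalues of T|: 1.6945, 0.5391, 0.5391, 0.2417, 0.0000.
ρ = 1.6945; 1.6945 > 1 ⇒ diverges.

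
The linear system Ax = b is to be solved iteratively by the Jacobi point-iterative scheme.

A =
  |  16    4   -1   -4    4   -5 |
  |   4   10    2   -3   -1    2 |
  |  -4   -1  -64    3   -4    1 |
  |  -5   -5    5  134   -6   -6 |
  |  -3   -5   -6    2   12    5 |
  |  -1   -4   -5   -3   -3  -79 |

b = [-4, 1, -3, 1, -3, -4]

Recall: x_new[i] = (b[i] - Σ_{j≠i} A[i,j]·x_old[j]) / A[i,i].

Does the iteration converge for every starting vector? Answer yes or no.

A = D + L + U where D = diag(16, 10, -64, 134, 12, -79).
T_J = -D⁻¹(L+U): T[5,4] = -(-3)/(-79) = -0.0380; T[5,5] = 0.
  T[0,:] = [+0.0000 -0.2500 +0.0625 +0.2500 -0.2500 +0.3125]
  T[1,:] = [-0.4000 +0.0000 -0.2000 +0.3000 +0.1000 -0.2000]
  T[2,:] = [-0.0625 -0.0156 +0.0000 +0.0469 -0.0625 +0.0156]
  T[3,:] = [+0.0373 +0.0373 -0.0373 +0.0000 +0.0448 +0.0448]
  T[4,:] = [+0.2500 +0.4167 +0.5000 -0.1667 +0.0000 -0.4167]
  T[5,:] = [-0.0127 -0.0506 -0.0633 -0.0380 -0.0380 +0.0000]
|eigenvalues of T|: 0.4561, 0.3283, 0.3283, 0.0883, 0.0883, 0.0601.
ρ(T) = max|λ| = 0.4561; 0.4561 < 1: convergent.

yes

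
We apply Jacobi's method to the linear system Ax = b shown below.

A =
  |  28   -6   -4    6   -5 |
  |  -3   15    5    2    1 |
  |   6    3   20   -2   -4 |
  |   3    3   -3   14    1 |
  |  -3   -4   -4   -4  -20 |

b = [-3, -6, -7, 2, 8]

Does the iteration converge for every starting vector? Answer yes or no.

A = D + L + U where D = diag(28, 15, 20, 14, -20).
T_J = -D⁻¹(L+U): T[0,1] = -(-6)/(28) = +0.2143; T[0,0] = 0.
  T[0,:] = [+0.0000  +0.2143  +0.1429  -0.2143  +0.1786]
  T[1,:] = [+0.2000  +0.0000  -0.3333  -0.1333  -0.0667]
  T[2,:] = [-0.3000  -0.1500  +0.0000  +0.1000  +0.2000]
  T[3,:] = [-0.2143  -0.2143  +0.2143  +0.0000  -0.0714]
  T[4,:] = [-0.1500  -0.2000  -0.2000  -0.2000  +0.0000]
eigenvalue magnitudes: 0.5247, 0.2965, 0.2965, 0.2272, 0.0536.
spectral radius ρ = 0.5247; 0.5247 < 1 ⇒ converges.

yes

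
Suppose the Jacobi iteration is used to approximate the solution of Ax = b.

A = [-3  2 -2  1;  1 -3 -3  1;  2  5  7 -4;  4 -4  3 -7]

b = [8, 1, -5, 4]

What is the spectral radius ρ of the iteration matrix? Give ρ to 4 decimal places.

Split A = D + L + U, D = diag(-3, -3, 7, -7).
Jacobi: T = -D⁻¹(L+U), T[0,1] = -(2)/(-3) = +0.6667; T[0,0] = 0.
  T[0,:] = [+0.0000  +0.6667  -0.6667  +0.3333]
  T[1,:] = [+0.3333  +0.0000  -1.0000  +0.3333]
  T[2,:] = [-0.2857  -0.7143  +0.0000  +0.5714]
  T[3,:] = [+0.5714  -0.5714  +0.4286  +0.0000]
moduli |λ_i(T)| = 1.2097, 0.8370, 0.8370, 0.3826.
spectral radius ρ = 1.2097; 1.2097 > 1, so it fails to converge.

1.2097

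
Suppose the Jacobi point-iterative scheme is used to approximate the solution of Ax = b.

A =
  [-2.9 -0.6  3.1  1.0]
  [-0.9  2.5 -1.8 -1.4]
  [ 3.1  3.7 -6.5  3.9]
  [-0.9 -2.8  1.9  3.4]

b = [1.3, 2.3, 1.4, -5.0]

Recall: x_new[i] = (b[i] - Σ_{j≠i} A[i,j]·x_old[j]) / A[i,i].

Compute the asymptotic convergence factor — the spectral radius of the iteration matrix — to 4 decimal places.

A = D + L + U where D = diag(-2.9, 2.5, -6.5, 3.4).
Jacobi: T = -D⁻¹(L+U), T[2,0] = -(3.1)/(-6.5) = +0.4769; T[2,2] = 0.
  T[0,:] = [+0.0000 -0.2069 +1.0690 +0.3448]
  T[1,:] = [+0.3600 +0.0000 +0.7200 +0.5600]
  T[2,:] = [+0.4769 +0.5692 +0.0000 +0.6000]
  T[3,:] = [+0.2647 +0.8235 -0.5588 +0.0000]
eigenvalue magnitudes: 1.2185, 0.6881, 0.3790, 0.1514.
ρ = 1.2185; 1.2185 > 1: divergent.

1.2185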